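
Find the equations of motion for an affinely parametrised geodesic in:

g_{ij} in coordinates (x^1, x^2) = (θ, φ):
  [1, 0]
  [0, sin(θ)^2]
Geodesic equation: d^2x^k/dλ^2 + Γ^k_{ij} (dx^i/dλ)(dx^j/dλ) = 0.
Non-zero Christoffel symbols:
Γ^θ_{φ φ} = -sin(2*θ)/2
Γ^φ_{θ φ} = 1/tan(θ)
Substituting (the symmetric pair Γ^k_{ij}, Γ^k_{ji} combines into a factor 2):
d^2θ/dλ^2 - (sin(2*θ)/2) (dφ/dλ)^2 = 0
d^2φ/dλ^2 + (2/tan(θ)) (dθ/dλ)(dφ/dλ) = 0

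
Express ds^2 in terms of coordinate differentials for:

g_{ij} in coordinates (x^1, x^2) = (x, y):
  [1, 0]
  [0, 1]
ds^2 = g_{ij} dx^i dx^j; only the non-zero components contribute.
ds^2 = dx^2 + dy^2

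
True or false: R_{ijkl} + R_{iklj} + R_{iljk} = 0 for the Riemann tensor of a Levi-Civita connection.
This is the first (algebraic) Bianchi identity.
True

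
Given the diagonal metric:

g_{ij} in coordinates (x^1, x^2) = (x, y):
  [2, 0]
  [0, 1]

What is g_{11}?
With x^1 = x, x^2 = y, g_{11} = g_{xx} is the row-1, column-1 entry of the matrix.
g_{11} = 2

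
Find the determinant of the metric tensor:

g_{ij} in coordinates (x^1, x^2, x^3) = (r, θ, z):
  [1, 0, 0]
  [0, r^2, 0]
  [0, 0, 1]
Diagonal metric: det(g) = g_{11}·g_{22}·g_{33}
= (1)·(r^2)·(1)
det(g) = r^2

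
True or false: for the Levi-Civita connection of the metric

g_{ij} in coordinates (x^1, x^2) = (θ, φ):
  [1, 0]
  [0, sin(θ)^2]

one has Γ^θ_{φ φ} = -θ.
Γ^θ_{φ φ} = (1/2) g^{θθ} (∂_φ g_{θφ} + ∂_φ g_{θφ} - ∂_θ g_{φφ}) = (1/2)(1)((0) + (0) - (sin(2*θ))) = -sin(2*θ)/2
This differs from the proposed value -θ.
False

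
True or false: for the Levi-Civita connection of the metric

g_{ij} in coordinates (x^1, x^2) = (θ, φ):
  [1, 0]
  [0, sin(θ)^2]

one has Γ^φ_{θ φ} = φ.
Γ^φ_{θ φ} = (1/2) g^{φφ} (∂_θ g_{φφ} + ∂_φ g_{φθ} - ∂_φ g_{θφ}) = (1/2)(1/sin(θ)^2)((sin(2*θ)) + (0) - (0)) = 1/tan(θ)
This differs from the proposed value φ.
False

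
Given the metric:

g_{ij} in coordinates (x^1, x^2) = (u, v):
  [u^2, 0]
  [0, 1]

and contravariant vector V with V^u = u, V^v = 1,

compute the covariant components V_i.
V_i = g_{ij} V^j:
V_u = (u^2)(u) + (0)(1) = u^3
V_v = (0)(u) + (1)(1) = 1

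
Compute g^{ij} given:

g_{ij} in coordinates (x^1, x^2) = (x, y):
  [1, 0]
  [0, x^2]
The metric is diagonal, so g^{ij} is diagonal with entries 1/g_{ii}: diag(1, 1/(x^2)).
g^{ij}:
  [1, 0]
  [0, 1/x^2]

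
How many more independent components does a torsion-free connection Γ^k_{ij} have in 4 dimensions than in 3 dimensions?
Independent components in n dimensions: n × n(n+1)/2 = n^2(n+1)/2.
4D: 4 × 10 = 40
3D: 3 × 6 = 18
Difference = 40 - 18 = 22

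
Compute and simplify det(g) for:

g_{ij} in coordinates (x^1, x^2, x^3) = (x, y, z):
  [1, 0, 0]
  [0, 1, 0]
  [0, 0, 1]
Diagonal metric: det(g) = g_{11}·g_{22}·g_{33}
= (1)·(1)·(1)
det(g) = 1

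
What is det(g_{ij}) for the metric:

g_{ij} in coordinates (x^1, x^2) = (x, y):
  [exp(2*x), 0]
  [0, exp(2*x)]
For a 2×2 metric: det(g) = g_{11}·g_{22} - g_{12}·g_{21}
= (exp(2*x))·(exp(2*x)) - (0)·(0)
= exp(4*x) - 0
det(g) = exp(4*x)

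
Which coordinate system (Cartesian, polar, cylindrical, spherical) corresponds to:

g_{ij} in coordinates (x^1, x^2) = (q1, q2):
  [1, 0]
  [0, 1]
All components are constant and the metric is the identity, i.e. orthonormal rectilinear coordinates.
Cartesian (2D) coordinates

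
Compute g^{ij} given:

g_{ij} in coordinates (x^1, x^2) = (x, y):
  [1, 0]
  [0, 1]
The metric is diagonal, so g^{ij} is diagonal with entries 1/g_{ii}: diag(1, 1).
g^{ij}:
  [1, 0]
  [0, 1]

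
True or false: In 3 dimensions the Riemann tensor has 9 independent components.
n^2(n^2-1)/12 = 9·8/12 = 6 independent components for n = 3.
False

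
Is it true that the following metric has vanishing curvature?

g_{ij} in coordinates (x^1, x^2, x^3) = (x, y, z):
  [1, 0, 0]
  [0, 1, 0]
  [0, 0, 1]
All metric components are constant, so every Christoffel symbol vanishes and R^i_{jkl} = 0.
Yes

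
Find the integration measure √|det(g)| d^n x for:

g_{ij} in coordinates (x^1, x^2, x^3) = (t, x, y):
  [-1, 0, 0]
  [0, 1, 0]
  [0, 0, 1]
det(g) = -1
√|det(g)| = 1
Volume element: dV = 1 dt dx dy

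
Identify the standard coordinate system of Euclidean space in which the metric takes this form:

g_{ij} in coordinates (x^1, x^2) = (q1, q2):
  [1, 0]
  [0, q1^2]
The line element ds^2 = dq1^2 + q1^2 dq2^2 is dr^2 + r^2 dθ^2 with q1 = r, q2 = θ.
polar coordinates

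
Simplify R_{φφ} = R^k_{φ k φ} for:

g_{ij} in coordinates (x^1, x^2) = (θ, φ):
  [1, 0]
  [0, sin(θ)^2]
Non-zero Christoffel symbols (Γ^k_{ij} = Γ^k_{ji}):
Γ^θ_{φ φ} = -sin(2*θ)/2
Γ^φ_{θ φ} = 1/tan(θ)
R^θ_{φ θ φ} = ∂_θ Γ^θ_{φ φ} - ∂_φ Γ^θ_{φ θ} + Γ^θ_{θ m} Γ^m_{φ φ} - Γ^θ_{φ m} Γ^m_{φ θ}
  = (-cos(2*θ)) - (0) + (0) - (-cos(θ)^2) = sin(θ)^2
R^φ_{φ φ φ} = 0 (a repeated index in an antisymmetric pair)
R_{φφ} = R^θ_{φ θ φ} + R^φ_{φ φ φ} = (sin(θ)^2) + (0) = sin(θ)^2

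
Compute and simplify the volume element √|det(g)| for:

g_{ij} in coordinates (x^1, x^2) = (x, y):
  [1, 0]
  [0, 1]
det(g) = 1
√|det(g)| = 1
Volume element: dV = 1 dx dy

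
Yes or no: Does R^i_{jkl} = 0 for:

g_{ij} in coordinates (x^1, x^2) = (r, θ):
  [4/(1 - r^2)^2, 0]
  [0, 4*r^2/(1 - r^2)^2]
Non-zero Christoffel symbols:
Γ^r_{r r} = 2*r/(1 - r^2)
Γ^r_{θ θ} = (r^3 + r)/(r^2 - 1)
Γ^θ_{r θ} = (-r^2 - 1)/(r^3 - r)
Ricci tensor: R_{rr} = -4/(r^2 - 1)^2, R_{rθ} = 0, R_{θθ} = -4*r^2/(r^2 - 1)^2
The Ricci tensor is non-zero, so the Riemann tensor is non-zero: not flat.
No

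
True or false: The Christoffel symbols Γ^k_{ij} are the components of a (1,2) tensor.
Under a change of coordinates Γ picks up an inhomogeneous term ∂²x/∂x'∂x'; e.g. Γ = 0 in Cartesian coordinates but Γ^r_{θθ} = -r in polar coordinates on the same flat plane.
False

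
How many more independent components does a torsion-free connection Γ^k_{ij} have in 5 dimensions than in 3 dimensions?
Independent components in n dimensions: n × n(n+1)/2 = n^2(n+1)/2.
5D: 5 × 15 = 75
3D: 3 × 6 = 18
Difference = 75 - 18 = 57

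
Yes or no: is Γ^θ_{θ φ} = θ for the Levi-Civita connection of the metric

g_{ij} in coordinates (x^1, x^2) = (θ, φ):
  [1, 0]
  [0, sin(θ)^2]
Γ^θ_{θ φ} = (1/2) g^{θθ} (∂_θ g_{θφ} + ∂_φ g_{θθ} - ∂_θ g_{θφ}) = (1/2)(1)((0) + (0) - (0)) = 0
This differs from the proposed value θ.
No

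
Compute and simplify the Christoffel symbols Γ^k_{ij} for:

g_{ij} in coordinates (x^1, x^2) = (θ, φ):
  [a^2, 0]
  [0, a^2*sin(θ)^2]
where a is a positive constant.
Using Γ^k_{ij} = (1/2) g^{km} (∂_i g_{mj} + ∂_j g_{mi} - ∂_m g_{ij}); the metric is diagonal, so only the m = k term contributes.
Non-zero symbols (using the symmetry Γ^k_{ij} = Γ^k_{ji}):
Γ^θ_{φ φ} = (1/2) g^{θθ} (∂_φ g_{θφ} + ∂_φ g_{θφ} - ∂_θ g_{φφ}) = (1/2)(1/a^2)((0) + (0) - (a^2*sin(2*θ))) = -sin(2*θ)/2
Γ^φ_{θ φ} = (1/2) g^{φφ} (∂_θ g_{φφ} + ∂_φ g_{φθ} - ∂_φ g_{θφ}) = (1/2)(1/(a^2*sin(θ)^2))((a^2*sin(2*θ)) + (0) - (0)) = 1/tan(θ)
All other Christoffel symbols are zero.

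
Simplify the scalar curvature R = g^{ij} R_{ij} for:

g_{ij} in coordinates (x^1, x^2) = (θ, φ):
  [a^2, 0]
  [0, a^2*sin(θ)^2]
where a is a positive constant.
Non-zero Christoffel symbols (Γ^k_{ij} = Γ^k_{ji}):
Γ^θ_{φ φ} = -sin(2*θ)/2
Γ^φ_{θ φ} = 1/tan(θ)
Ricci tensor (R_{ij} = R^k_{ikj}): R_{θθ} = 1, R_{θφ} = 0, R_{φφ} = sin(θ)^2
Inverse metric: g^{θθ} = 1/a^2, g^{φφ} = 1/(a^2*sin(θ)^2)
R = g^{ij} R_{ij} = (1/a^2)(1) + (1/(a^2*sin(θ)^2))(sin(θ)^2) = 2/a^2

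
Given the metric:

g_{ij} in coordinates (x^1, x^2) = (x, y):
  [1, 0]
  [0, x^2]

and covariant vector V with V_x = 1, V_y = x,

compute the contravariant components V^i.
Inverse metric (diagonal): g^{xx} = 1, g^{yy} = 1/x^2
V^i = g^{ij} V_j:
V^x = (1)(1) + (0)(x) = 1
V^y = (0)(1) + (1/x^2)(x) = 1/x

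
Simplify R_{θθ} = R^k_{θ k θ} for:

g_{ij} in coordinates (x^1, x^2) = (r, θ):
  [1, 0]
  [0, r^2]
Non-zero Christoffel symbols (Γ^k_{ij} = Γ^k_{ji}):
Γ^r_{θ θ} = -r
Γ^θ_{r θ} = 1/r
R^r_{θ r θ} = ∂_r Γ^r_{θ θ} - ∂_θ Γ^r_{θ r} + Γ^r_{r m} Γ^m_{θ θ} - Γ^r_{θ m} Γ^m_{θ r}
  = (-1) - (0) + (0) - (-1) = 0
R^θ_{θ θ θ} = 0 (a repeated index in an antisymmetric pair)
R_{θθ} = R^r_{θ r θ} + R^θ_{θ θ θ} = (0) + (0) = 0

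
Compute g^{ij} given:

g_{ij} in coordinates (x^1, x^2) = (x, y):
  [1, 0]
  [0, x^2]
The metric is diagonal, so g^{ij} is diagonal with entries 1/g_{ii}: diag(1, 1/(x^2)).
g^{ij}:
  [1, 0]
  [0, 1/x^2]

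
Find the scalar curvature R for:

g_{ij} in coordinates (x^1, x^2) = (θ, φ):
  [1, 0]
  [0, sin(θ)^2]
Non-zero Christoffel symbols (Γ^k_{ij} = Γ^k_{ji}):
Γ^θ_{φ φ} = -sin(2*θ)/2
Γ^φ_{θ φ} = 1/tan(θ)
Ricci tensor (R_{ij} = R^k_{ikj}): R_{θθ} = 1, R_{θφ} = 0, R_{φφ} = sin(θ)^2
Inverse metric: g^{θθ} = 1, g^{φφ} = 1/sin(θ)^2
R = g^{ij} R_{ij} = (1)(1) + (1/sin(θ)^2)(sin(θ)^2) = 2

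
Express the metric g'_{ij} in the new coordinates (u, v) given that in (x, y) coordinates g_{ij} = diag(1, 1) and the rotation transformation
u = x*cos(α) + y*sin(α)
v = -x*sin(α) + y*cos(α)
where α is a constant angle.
Invert the transformation: x = u*cos(α) - v*sin(α), y = u*sin(α) + v*cos(α)
g'_{ij} = (∂x^k/∂x'^i)(∂x^l/∂x'^j) g_{kl}; with g_{kl} = δ_{kl} this is Σ_k (∂x^k/∂x'^i)(∂x^k/∂x'^j).
Jacobian: ∂x/∂u = cos(α), ∂x/∂v = -sin(α), ∂y/∂u = sin(α), ∂y/∂v = cos(α)
g'_{uu} = (cos(α))(cos(α)) + (sin(α))(sin(α)) = 1
g'_{uv} = (cos(α))(-sin(α)) + (sin(α))(cos(α)) = 0
g'_{vv} = (-sin(α))(-sin(α)) + (cos(α))(cos(α)) = 1
g'_{ij} = diag(1, 1)
The Euclidean metric is invariant under rotations.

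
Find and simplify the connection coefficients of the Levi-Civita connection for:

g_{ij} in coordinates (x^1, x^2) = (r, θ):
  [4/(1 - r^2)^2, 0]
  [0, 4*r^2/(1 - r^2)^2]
Using Γ^k_{ij} = (1/2) g^{km} (∂_i g_{mj} + ∂_j g_{mi} - ∂_m g_{ij}); the metric is diagonal, so only the m = k term contributes.
Non-zero symbols (using the symmetry Γ^k_{ij} = Γ^k_{ji}):
Γ^r_{r r} = (1/2) g^{rr} (∂_r g_{rr} + ∂_r g_{rr} - ∂_r g_{rr}) = (1/2)((1 - r^2)^2/4)((16*r/(1 - r^2)^3) + (16*r/(1 - r^2)^3) - (16*r/(1 - r^2)^3)) = 2*r/(1 - r^2)
Γ^r_{θ θ} = (1/2) g^{rr} (∂_θ g_{rθ} + ∂_θ g_{rθ} - ∂_r g_{θθ}) = (1/2)((1 - r^2)^2/4)((0) + (0) - (-8*(r^3 + r)/(r^2 - 1)^3)) = (r^3 + r)/(r^2 - 1)
Γ^θ_{r θ} = (1/2) g^{θθ} (∂_r g_{θθ} + ∂_θ g_{θr} - ∂_θ g_{rθ}) = (1/2)((1 - r^2)^2/(4*r^2))((-8*(r^3 + r)/(r^2 - 1)^3) + (0) - (0)) = (-r^2 - 1)/(r^3 - r)
All other Christoffel symbols are zero.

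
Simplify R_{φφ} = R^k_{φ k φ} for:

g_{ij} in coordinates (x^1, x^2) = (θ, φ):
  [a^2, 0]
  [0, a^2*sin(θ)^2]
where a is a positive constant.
Non-zero Christoffel symbols (Γ^k_{ij} = Γ^k_{ji}):
Γ^θ_{φ φ} = -sin(2*θ)/2
Γ^φ_{θ φ} = 1/tan(θ)
R^θ_{φ θ φ} = ∂_θ Γ^θ_{φ φ} - ∂_φ Γ^θ_{φ θ} + Γ^θ_{θ m} Γ^m_{φ φ} - Γ^θ_{φ m} Γ^m_{φ θ}
  = (-cos(2*θ)) - (0) + (0) - (-cos(θ)^2) = sin(θ)^2
R^φ_{φ φ φ} = 0 (a repeated index in an antisymmetric pair)
R_{φφ} = R^θ_{φ θ φ} + R^φ_{φ φ φ} = (sin(θ)^2) + (0) = sin(θ)^2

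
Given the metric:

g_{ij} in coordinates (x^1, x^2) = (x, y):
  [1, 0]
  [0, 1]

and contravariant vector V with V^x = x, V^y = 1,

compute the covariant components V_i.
V_i = g_{ij} V^j:
V_x = (1)(x) + (0)(1) = x
V_y = (0)(x) + (1)(1) = 1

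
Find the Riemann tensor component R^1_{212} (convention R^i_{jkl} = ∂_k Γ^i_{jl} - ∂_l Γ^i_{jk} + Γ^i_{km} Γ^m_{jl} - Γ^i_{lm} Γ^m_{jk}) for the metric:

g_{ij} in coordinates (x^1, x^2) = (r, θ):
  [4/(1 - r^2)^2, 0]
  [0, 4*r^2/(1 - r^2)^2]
Non-zero Christoffel symbols (Γ^k_{ij} = Γ^k_{ji}):
Γ^r_{r r} = 2*r/(1 - r^2)
Γ^r_{θ θ} = (r^3 + r)/(r^2 - 1)
Γ^θ_{r θ} = (-r^2 - 1)/(r^3 - r)
R^r_{θ r θ} = ∂_r Γ^r_{θ θ} - ∂_θ Γ^r_{θ r} + Γ^r_{r m} Γ^m_{θ θ} - Γ^r_{θ m} Γ^m_{θ r}
  = ((r^4 - 4*r^2 - 1)/(r^2 - 1)^2) - (0) + (-2*r^2*(r^2 + 1)/(r^2 - 1)^2) - (-(r^2 + 1)^2/(r^2 - 1)^2) = -4*r^2/(r^2 - 1)^2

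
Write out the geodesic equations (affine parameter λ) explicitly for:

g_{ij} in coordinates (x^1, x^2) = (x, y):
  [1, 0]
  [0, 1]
Geodesic equation: d^2x^k/dλ^2 + Γ^k_{ij} (dx^i/dλ)(dx^j/dλ) = 0.
All Christoffel symbols vanish, so the geodesics are straight lines:
d^2x/dλ^2 = 0
d^2y/dλ^2 = 0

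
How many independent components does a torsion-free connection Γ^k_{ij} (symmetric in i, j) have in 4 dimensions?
Γ^k_{ij} has n choices for the upper index and n(n+1)/2 independent symmetric lower index pairs.
Total = 4 × 4×5/2 = 4 × 10 = 40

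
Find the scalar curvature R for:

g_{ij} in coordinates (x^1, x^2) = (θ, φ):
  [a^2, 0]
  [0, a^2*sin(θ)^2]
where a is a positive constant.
Non-zero Christoffel symbols (Γ^k_{ij} = Γ^k_{ji}):
Γ^θ_{φ φ} = -sin(2*θ)/2
Γ^φ_{θ φ} = 1/tan(θ)
Ricci tensor (R_{ij} = R^k_{ikj}): R_{θθ} = 1, R_{θφ} = 0, R_{φφ} = sin(θ)^2
Inverse metric: g^{θθ} = 1/a^2, g^{φφ} = 1/(a^2*sin(θ)^2)
R = g^{ij} R_{ij} = (1/a^2)(1) + (1/(a^2*sin(θ)^2))(sin(θ)^2) = 2/a^2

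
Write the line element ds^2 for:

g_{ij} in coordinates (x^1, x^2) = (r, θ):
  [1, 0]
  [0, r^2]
ds^2 = g_{ij} dx^i dx^j; only the non-zero components contribute.
ds^2 = dr^2 + r^2 dθ^2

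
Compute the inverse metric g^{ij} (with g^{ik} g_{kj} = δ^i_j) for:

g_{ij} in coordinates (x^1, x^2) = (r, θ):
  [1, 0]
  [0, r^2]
The metric is diagonal, so g^{ij} is diagonal with entries 1/g_{ii}: diag(1, 1/(r^2)).
g^{ij}:
  [1, 0]
  [0, 1/r^2]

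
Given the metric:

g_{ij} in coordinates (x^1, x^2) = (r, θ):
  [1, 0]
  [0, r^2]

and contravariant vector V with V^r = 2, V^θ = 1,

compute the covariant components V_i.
V_i = g_{ij} V^j:
V_r = (1)(2) + (0)(1) = 2
V_θ = (0)(2) + (r^2)(1) = r^2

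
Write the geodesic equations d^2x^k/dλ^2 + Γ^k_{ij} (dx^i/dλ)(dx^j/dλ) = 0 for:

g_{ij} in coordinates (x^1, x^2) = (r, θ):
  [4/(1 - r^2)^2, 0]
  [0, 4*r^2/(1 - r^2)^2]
Geodesic equation: d^2x^k/dλ^2 + Γ^k_{ij} (dx^i/dλ)(dx^j/dλ) = 0.
Non-zero Christoffel symbols:
Γ^r_{r r} = 2*r/(1 - r^2)
Γ^r_{θ θ} = (r^3 + r)/(r^2 - 1)
Γ^θ_{r θ} = (-r^2 - 1)/(r^3 - r)
Substituting (the symmetric pair Γ^k_{ij}, Γ^k_{ji} combines into a factor 2):
d^2r/dλ^2 + (2*r/(1 - r^2)) (dr/dλ)^2 + ((r^3 + r)/(r^2 - 1)) (dθ/dλ)^2 = 0
d^2θ/dλ^2 + ((-2*r^2 - 2)/(r^3 - r)) (dr/dλ)(dθ/dλ) = 0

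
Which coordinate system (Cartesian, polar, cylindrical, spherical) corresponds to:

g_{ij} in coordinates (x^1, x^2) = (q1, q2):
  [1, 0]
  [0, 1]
All components are constant and the metric is the identity, i.e. orthonormal rectilinear coordinates.
Cartesian (2D) coordinates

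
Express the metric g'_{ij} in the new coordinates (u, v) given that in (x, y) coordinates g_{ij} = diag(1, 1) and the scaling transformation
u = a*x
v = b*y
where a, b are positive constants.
Invert the transformation: x = u/a, y = v/b
g'_{ij} = (∂x^k/∂x'^i)(∂x^l/∂x'^j) g_{kl}; with g_{kl} = δ_{kl} this is Σ_k (∂x^k/∂x'^i)(∂x^k/∂x'^j).
Jacobian: ∂x/∂u = 1/a, ∂x/∂v = 0, ∂y/∂u = 0, ∂y/∂v = 1/b
g'_{uu} = (1/a)(1/a) + (0)(0) = 1/a^2
g'_{uv} = (1/a)(0) + (0)(1/b) = 0
g'_{vv} = (0)(0) + (1/b)(1/b) = 1/b^2
g'_{ij} = diag(1/a^2, 1/b^2)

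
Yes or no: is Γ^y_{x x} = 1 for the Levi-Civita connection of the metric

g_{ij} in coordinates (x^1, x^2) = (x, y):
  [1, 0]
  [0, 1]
Γ^y_{x x} = (1/2) g^{yy} (∂_x g_{yx} + ∂_x g_{yx} - ∂_y g_{xx}) = (1/2)(1)((0) + (0) - (0)) = 0
This differs from the proposed value 1.
No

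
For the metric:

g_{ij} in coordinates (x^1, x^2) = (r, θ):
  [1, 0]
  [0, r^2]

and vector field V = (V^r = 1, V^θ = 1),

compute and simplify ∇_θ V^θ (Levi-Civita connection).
Non-zero Christoffel symbols:
Γ^r_{θ θ} = -r
Γ^θ_{r θ} = 1/r
∇_θ V^θ = ∂_θ V^θ + Γ^θ_{θ j} V^j
  = (0) + (1/r)(1) + (0)(1)
  = 1/r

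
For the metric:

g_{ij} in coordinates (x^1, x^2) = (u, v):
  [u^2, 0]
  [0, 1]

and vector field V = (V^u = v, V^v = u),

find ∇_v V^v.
Non-zero Christoffel symbols:
Γ^u_{u u} = 1/u
∇_v V^v = ∂_v V^v + Γ^v_{v j} V^j
  = (0) + (0)(v) + (0)(u)
  = 0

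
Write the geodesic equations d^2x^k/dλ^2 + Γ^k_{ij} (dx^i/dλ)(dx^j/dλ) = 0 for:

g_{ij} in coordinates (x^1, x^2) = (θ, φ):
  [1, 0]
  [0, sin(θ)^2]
Geodesic equation: d^2x^k/dλ^2 + Γ^k_{ij} (dx^i/dλ)(dx^j/dλ) = 0.
Non-zero Christoffel symbols:
Γ^θ_{φ φ} = -sin(2*θ)/2
Γ^φ_{θ φ} = 1/tan(θ)
Substituting (the symmetric pair Γ^k_{ij}, Γ^k_{ji} combines into a factor 2):
d^2θ/dλ^2 - (sin(2*θ)/2) (dφ/dλ)^2 = 0
d^2φ/dλ^2 + (2/tan(θ)) (dθ/dλ)(dφ/dλ) = 0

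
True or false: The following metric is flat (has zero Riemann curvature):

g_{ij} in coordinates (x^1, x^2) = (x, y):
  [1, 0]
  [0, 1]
All metric components are constant, so every Christoffel symbol vanishes and R^i_{jkl} = 0.
True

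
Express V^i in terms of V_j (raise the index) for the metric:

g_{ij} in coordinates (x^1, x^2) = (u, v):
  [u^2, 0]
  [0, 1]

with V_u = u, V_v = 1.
Inverse metric (diagonal): g^{uu} = 1/u^2, g^{vv} = 1
V^i = g^{ij} V_j:
V^u = (1/u^2)(u) + (0)(1) = 1/u
V^v = (0)(u) + (1)(1) = 1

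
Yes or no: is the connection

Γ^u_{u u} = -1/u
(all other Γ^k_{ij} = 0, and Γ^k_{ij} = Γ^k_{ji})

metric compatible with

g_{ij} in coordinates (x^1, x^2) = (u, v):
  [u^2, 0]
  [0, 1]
Using ∇_k g_{ij} = ∂_k g_{ij} - Γ^m_{ki} g_{mj} - Γ^m_{kj} g_{im}:
∇_u g_{uu} = (2*u) - (-u) - (-u) = 4*u ≠ 0
So the connection is not metric compatible (it is not the Levi-Civita connection).
No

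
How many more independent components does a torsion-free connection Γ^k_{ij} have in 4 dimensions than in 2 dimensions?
Independent components in n dimensions: n × n(n+1)/2 = n^2(n+1)/2.
4D: 4 × 10 = 40
2D: 2 × 3 = 6
Difference = 40 - 6 = 34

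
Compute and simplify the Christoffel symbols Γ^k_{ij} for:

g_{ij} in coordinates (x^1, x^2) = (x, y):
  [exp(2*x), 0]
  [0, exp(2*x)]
Using Γ^k_{ij} = (1/2) g^{km} (∂_i g_{mj} + ∂_j g_{mi} - ∂_m g_{ij}); the metric is diagonal, so only the m = k term contributes.
Non-zero symbols (using the symmetry Γ^k_{ij} = Γ^k_{ji}):
Γ^x_{x x} = (1/2) g^{xx} (∂_x g_{xx} + ∂_x g_{xx} - ∂_x g_{xx}) = (1/2)(exp(-2*x))((2*exp(2*x)) + (2*exp(2*x)) - (2*exp(2*x))) = 1
Γ^x_{y y} = (1/2) g^{xx} (∂_y g_{xy} + ∂_y g_{xy} - ∂_x g_{yy}) = (1/2)(exp(-2*x))((0) + (0) - (2*exp(2*x))) = -1
Γ^y_{x y} = (1/2) g^{yy} (∂_x g_{yy} + ∂_y g_{yx} - ∂_y g_{xy}) = (1/2)(exp(-2*x))((2*exp(2*x)) + (0) - (0)) = 1
All other Christoffel symbols are zero.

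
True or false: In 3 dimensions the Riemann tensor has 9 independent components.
n^2(n^2-1)/12 = 9·8/12 = 6 independent components for n = 3.
False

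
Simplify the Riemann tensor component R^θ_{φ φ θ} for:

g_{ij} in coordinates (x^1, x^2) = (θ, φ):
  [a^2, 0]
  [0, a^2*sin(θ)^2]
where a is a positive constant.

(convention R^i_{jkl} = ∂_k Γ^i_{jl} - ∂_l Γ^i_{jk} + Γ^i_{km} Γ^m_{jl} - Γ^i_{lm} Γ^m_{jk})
Non-zero Christoffel symbols (Γ^k_{ij} = Γ^k_{ji}):
Γ^θ_{φ φ} = -sin(2*θ)/2
Γ^φ_{θ φ} = 1/tan(θ)
R^θ_{φ φ θ} = ∂_φ Γ^θ_{φ θ} - ∂_θ Γ^θ_{φ φ} + Γ^θ_{φ m} Γ^m_{φ θ} - Γ^θ_{θ m} Γ^m_{φ φ}
  = (0) - (-cos(2*θ)) + (-cos(θ)^2) - (0) = -sin(θ)^2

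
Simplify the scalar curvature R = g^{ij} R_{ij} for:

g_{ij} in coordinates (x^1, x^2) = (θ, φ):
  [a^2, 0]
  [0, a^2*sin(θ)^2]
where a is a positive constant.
Non-zero Christoffel symbols (Γ^k_{ij} = Γ^k_{ji}):
Γ^θ_{φ φ} = -sin(2*θ)/2
Γ^φ_{θ φ} = 1/tan(θ)
Ricci tensor (R_{ij} = R^k_{ikj}): R_{θθ} = 1, R_{θφ} = 0, R_{φφ} = sin(θ)^2
Inverse metric: g^{θθ} = 1/a^2, g^{φφ} = 1/(a^2*sin(θ)^2)
R = g^{ij} R_{ij} = (1/a^2)(1) + (1/(a^2*sin(θ)^2))(sin(θ)^2) = 2/a^2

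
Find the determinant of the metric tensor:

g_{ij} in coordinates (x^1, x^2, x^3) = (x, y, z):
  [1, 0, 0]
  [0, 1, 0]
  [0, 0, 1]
Diagonal metric: det(g) = g_{11}·g_{22}·g_{33}
= (1)·(1)·(1)
det(g) = 1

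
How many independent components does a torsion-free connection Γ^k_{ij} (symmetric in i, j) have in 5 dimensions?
Γ^k_{ij} has n choices for the upper index and n(n+1)/2 independent symmetric lower index pairs.
Total = 5 × 5×6/2 = 5 × 15 = 75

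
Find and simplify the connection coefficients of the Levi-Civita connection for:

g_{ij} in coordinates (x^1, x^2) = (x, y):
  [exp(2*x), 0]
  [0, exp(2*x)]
Using Γ^k_{ij} = (1/2) g^{km} (∂_i g_{mj} + ∂_j g_{mi} - ∂_m g_{ij}); the metric is diagonal, so only the m = k term contributes.
Non-zero symbols (using the symmetry Γ^k_{ij} = Γ^k_{ji}):
Γ^x_{x x} = (1/2) g^{xx} (∂_x g_{xx} + ∂_x g_{xx} - ∂_x g_{xx}) = (1/2)(exp(-2*x))((2*exp(2*x)) + (2*exp(2*x)) - (2*exp(2*x))) = 1
Γ^x_{y y} = (1/2) g^{xx} (∂_y g_{xy} + ∂_y g_{xy} - ∂_x g_{yy}) = (1/2)(exp(-2*x))((0) + (0) - (2*exp(2*x))) = -1
Γ^y_{x y} = (1/2) g^{yy} (∂_x g_{yy} + ∂_y g_{yx} - ∂_y g_{xy}) = (1/2)(exp(-2*x))((2*exp(2*x)) + (0) - (0)) = 1
All other Christoffel symbols are zero.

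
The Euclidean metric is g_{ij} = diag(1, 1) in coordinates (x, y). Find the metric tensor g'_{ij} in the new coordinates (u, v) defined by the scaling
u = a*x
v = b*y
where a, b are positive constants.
Invert the transformation: x = u/a, y = v/b
g'_{ij} = (∂x^k/∂x'^i)(∂x^l/∂x'^j) g_{kl}; with g_{kl} = δ_{kl} this is Σ_k (∂x^k/∂x'^i)(∂x^k/∂x'^j).
Jacobian: ∂x/∂u = 1/a, ∂x/∂v = 0, ∂y/∂u = 0, ∂y/∂v = 1/b
g'_{uu} = (1/a)(1/a) + (0)(0) = 1/a^2
g'_{uv} = (1/a)(0) + (0)(1/b) = 0
g'_{vv} = (0)(0) + (1/b)(1/b) = 1/b^2
g'_{ij} = diag(1/a^2, 1/b^2)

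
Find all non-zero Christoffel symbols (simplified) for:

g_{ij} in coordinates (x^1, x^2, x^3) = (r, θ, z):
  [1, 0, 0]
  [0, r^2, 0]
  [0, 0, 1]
Using Γ^k_{ij} = (1/2) g^{km} (∂_i g_{mj} + ∂_j g_{mi} - ∂_m g_{ij}); the metric is diagonal, so only the m = k term contributes.
Non-zero symbols (using the symmetry Γ^k_{ij} = Γ^k_{ji}):
Γ^r_{θ θ} = (1/2) g^{rr} (∂_θ g_{rθ} + ∂_θ g_{rθ} - ∂_r g_{θθ}) = (1/2)(1)((0) + (0) - (2*r)) = -r
Γ^θ_{r θ} = (1/2) g^{θθ} (∂_r g_{θθ} + ∂_θ g_{θr} - ∂_θ g_{rθ}) = (1/2)(1/r^2)((2*r) + (0) - (0)) = 1/r
All other Christoffel symbols are zero.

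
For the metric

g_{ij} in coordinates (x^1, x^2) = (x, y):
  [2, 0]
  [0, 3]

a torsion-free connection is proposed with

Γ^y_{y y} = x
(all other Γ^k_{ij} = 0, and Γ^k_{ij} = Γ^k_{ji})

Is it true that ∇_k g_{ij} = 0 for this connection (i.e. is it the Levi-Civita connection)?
Using ∇_k g_{ij} = ∂_k g_{ij} - Γ^m_{ki} g_{mj} - Γ^m_{kj} g_{im}:
∇_y g_{yy} = (0) - (3*x) - (3*x) = -6*x ≠ 0
So the connection is not metric compatible (it is not the Levi-Civita connection).
No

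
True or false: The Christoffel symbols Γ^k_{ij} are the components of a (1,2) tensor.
Under a change of coordinates Γ picks up an inhomogeneous term ∂²x/∂x'∂x'; e.g. Γ = 0 in Cartesian coordinates but Γ^r_{θθ} = -r in polar coordinates on the same flat plane.
False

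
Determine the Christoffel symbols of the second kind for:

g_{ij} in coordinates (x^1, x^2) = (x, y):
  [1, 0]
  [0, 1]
Using Γ^k_{ij} = (1/2) g^{km} (∂_i g_{mj} + ∂_j g_{mi} - ∂_m g_{ij}); the metric is diagonal, so only the m = k term contributes.
Every metric component is constant, so all ∂_m g_{ij} = 0 and every Christoffel symbol vanishes.
All Christoffel symbols are zero.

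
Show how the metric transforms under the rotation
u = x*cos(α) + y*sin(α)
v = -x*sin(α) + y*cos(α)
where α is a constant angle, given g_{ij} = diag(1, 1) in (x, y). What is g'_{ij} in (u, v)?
Invert the transformation: x = u*cos(α) - v*sin(α), y = u*sin(α) + v*cos(α)
g'_{ij} = (∂x^k/∂x'^i)(∂x^l/∂x'^j) g_{kl}; with g_{kl} = δ_{kl} this is Σ_k (∂x^k/∂x'^i)(∂x^k/∂x'^j).
Jacobian: ∂x/∂u = cos(α), ∂x/∂v = -sin(α), ∂y/∂u = sin(α), ∂y/∂v = cos(α)
g'_{uu} = (cos(α))(cos(α)) + (sin(α))(sin(α)) = 1
g'_{uv} = (cos(α))(-sin(α)) + (sin(α))(cos(α)) = 0
g'_{vv} = (-sin(α))(-sin(α)) + (cos(α))(cos(α)) = 1
g'_{ij} = diag(1, 1)
The Euclidean metric is invariant under rotations.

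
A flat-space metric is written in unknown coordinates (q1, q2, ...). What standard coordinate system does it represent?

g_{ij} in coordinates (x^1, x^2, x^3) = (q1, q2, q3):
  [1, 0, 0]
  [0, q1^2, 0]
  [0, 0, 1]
The line element ds^2 = dq1^2 + q1^2 dq2^2 + dq3^2 is dr^2 + r^2 dθ^2 + dz^2 with q1 = r, q2 = θ, q3 = z.
cylindrical coordinates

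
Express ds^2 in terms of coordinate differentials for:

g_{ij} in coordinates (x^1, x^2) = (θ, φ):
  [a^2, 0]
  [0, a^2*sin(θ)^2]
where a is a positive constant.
ds^2 = g_{ij} dx^i dx^j; only the non-zero components contribute.
ds^2 = a^2 dθ^2 + a^2*sin(θ)^2 dφ^2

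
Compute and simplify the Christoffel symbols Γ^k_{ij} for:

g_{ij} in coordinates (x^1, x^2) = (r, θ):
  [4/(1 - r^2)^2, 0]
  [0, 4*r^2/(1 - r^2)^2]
Using Γ^k_{ij} = (1/2) g^{km} (∂_i g_{mj} + ∂_j g_{mi} - ∂_m g_{ij}); the metric is diagonal, so only the m = k term contributes.
Non-zero symbols (using the symmetry Γ^k_{ij} = Γ^k_{ji}):
Γ^r_{r r} = (1/2) g^{rr} (∂_r g_{rr} + ∂_r g_{rr} - ∂_r g_{rr}) = (1/2)((1 - r^2)^2/4)((16*r/(1 - r^2)^3) + (16*r/(1 - r^2)^3) - (16*r/(1 - r^2)^3)) = 2*r/(1 - r^2)
Γ^r_{θ θ} = (1/2) g^{rr} (∂_θ g_{rθ} + ∂_θ g_{rθ} - ∂_r g_{θθ}) = (1/2)((1 - r^2)^2/4)((0) + (0) - (-8*(r^3 + r)/(r^2 - 1)^3)) = (r^3 + r)/(r^2 - 1)
Γ^θ_{r θ} = (1/2) g^{θθ} (∂_r g_{θθ} + ∂_θ g_{θr} - ∂_θ g_{rθ}) = (1/2)((1 - r^2)^2/(4*r^2))((-8*(r^3 + r)/(r^2 - 1)^3) + (0) - (0)) = (-r^2 - 1)/(r^3 - r)
All other Christoffel symbols are zero.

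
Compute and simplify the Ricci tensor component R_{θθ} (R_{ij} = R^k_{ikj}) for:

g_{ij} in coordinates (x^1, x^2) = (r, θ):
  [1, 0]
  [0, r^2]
Non-zero Christoffel symbols (Γ^k_{ij} = Γ^k_{ji}):
Γ^r_{θ θ} = -r
Γ^θ_{r θ} = 1/r
R^r_{θ r θ} = ∂_r Γ^r_{θ θ} - ∂_θ Γ^r_{θ r} + Γ^r_{r m} Γ^m_{θ θ} - Γ^r_{θ m} Γ^m_{θ r}
  = (-1) - (0) + (0) - (-1) = 0
R^θ_{θ θ θ} = 0 (a repeated index in an antisymmetric pair)
R_{θθ} = R^r_{θ r θ} + R^θ_{θ θ θ} = (0) + (0) = 0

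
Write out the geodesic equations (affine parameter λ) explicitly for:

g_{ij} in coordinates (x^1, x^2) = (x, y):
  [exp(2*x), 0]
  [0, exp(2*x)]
Geodesic equation: d^2x^k/dλ^2 + Γ^k_{ij} (dx^i/dλ)(dx^j/dλ) = 0.
Non-zero Christoffel symbols:
Γ^x_{x x} = 1
Γ^x_{y y} = -1
Γ^y_{x y} = 1
Substituting (the symmetric pair Γ^k_{ij}, Γ^k_{ji} combines into a factor 2):
d^2x/dλ^2 + (dx/dλ)^2 - (dy/dλ)^2 = 0
d^2y/dλ^2 + 2 (dx/dλ)(dy/dλ) = 0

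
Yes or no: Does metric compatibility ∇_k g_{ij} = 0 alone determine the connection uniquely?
One also needs vanishing torsion; metric compatibility plus torsion-freeness singles out the Levi-Civita connection.
No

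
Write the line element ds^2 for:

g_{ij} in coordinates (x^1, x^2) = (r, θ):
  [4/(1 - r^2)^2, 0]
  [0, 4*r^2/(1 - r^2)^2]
ds^2 = g_{ij} dx^i dx^j; only the non-zero components contribute.
ds^2 = (4/(1 - r^2)^2) dr^2 + (4*r^2/(1 - r^2)^2) dθ^2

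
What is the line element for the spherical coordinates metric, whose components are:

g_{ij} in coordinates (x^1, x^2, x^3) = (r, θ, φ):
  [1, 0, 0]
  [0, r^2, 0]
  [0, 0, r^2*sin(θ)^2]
ds^2 = g_{ij} dx^i dx^j; only the non-zero components contribute.
ds^2 = dr^2 + r^2 dθ^2 + r^2*sin(θ)^2 dφ^2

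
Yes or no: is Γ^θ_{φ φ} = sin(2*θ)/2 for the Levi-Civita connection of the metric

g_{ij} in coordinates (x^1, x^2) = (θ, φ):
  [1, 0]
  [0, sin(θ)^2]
Γ^θ_{φ φ} = (1/2) g^{θθ} (∂_φ g_{θφ} + ∂_φ g_{θφ} - ∂_θ g_{φφ}) = (1/2)(1)((0) + (0) - (sin(2*θ))) = -sin(2*θ)/2
This differs from the proposed value sin(2*θ)/2.
No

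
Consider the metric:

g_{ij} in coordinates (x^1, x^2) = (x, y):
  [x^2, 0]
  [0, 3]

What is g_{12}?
With x^1 = x, x^2 = y, g_{12} = g_{xy} is the row-1, column-2 entry of the matrix.
g_{12} = 0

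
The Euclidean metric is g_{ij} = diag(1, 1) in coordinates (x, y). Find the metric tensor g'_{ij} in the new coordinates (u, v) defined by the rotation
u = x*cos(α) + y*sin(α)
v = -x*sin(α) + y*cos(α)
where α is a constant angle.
Invert the transformation: x = u*cos(α) - v*sin(α), y = u*sin(α) + v*cos(α)
g'_{ij} = (∂x^k/∂x'^i)(∂x^l/∂x'^j) g_{kl}; with g_{kl} = δ_{kl} this is Σ_k (∂x^k/∂x'^i)(∂x^k/∂x'^j).
Jacobian: ∂x/∂u = cos(α), ∂x/∂v = -sin(α), ∂y/∂u = sin(α), ∂y/∂v = cos(α)
g'_{uu} = (cos(α))(cos(α)) + (sin(α))(sin(α)) = 1
g'_{uv} = (cos(α))(-sin(α)) + (sin(α))(cos(α)) = 0
g'_{vv} = (-sin(α))(-sin(α)) + (cos(α))(cos(α)) = 1
g'_{ij} = diag(1, 1)
The Euclidean metric is invariant under rotations.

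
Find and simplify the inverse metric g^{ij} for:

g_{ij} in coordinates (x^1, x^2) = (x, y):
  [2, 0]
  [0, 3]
The metric is diagonal, so g^{ij} is diagonal with entries 1/g_{ii}: diag(1/2, 1/3).
g^{ij}:
  [1/2, 0]
  [0, 1/3]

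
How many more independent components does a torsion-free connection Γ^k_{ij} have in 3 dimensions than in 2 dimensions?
Independent components in n dimensions: n × n(n+1)/2 = n^2(n+1)/2.
3D: 3 × 6 = 18
2D: 2 × 3 = 6
Difference = 18 - 6 = 12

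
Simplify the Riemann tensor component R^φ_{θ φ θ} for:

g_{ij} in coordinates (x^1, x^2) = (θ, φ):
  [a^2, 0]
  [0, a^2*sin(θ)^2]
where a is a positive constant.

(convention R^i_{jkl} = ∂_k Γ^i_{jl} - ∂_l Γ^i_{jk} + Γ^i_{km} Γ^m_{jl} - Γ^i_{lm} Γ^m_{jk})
Non-zero Christoffel symbols (Γ^k_{ij} = Γ^k_{ji}):
Γ^θ_{φ φ} = -sin(2*θ)/2
Γ^φ_{θ φ} = 1/tan(θ)
R^φ_{θ φ θ} = ∂_φ Γ^φ_{θ θ} - ∂_θ Γ^φ_{θ φ} + Γ^φ_{φ m} Γ^m_{θ θ} - Γ^φ_{θ m} Γ^m_{θ φ}
  = (0) - (-1/sin(θ)^2) + (0) - (1/tan(θ)^2) = 1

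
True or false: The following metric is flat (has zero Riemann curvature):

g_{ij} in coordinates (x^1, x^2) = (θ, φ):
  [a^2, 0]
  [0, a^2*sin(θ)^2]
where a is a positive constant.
Non-zero Christoffel symbols:
Γ^θ_{φ φ} = -sin(2*θ)/2
Γ^φ_{θ φ} = 1/tan(θ)
Ricci tensor: R_{θθ} = 1, R_{θφ} = 0, R_{φφ} = sin(θ)^2
The Ricci tensor is non-zero, so the Riemann tensor is non-zero: not flat.
False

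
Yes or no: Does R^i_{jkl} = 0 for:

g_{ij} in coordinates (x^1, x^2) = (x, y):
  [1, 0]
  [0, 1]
All metric components are constant, so every Christoffel symbol vanishes and R^i_{jkl} = 0.
Yes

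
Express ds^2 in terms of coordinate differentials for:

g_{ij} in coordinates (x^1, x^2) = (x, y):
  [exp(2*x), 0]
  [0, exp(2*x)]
ds^2 = g_{ij} dx^i dx^j; only the non-zero components contribute.
ds^2 = exp(2*x) dx^2 + exp(2*x) dy^2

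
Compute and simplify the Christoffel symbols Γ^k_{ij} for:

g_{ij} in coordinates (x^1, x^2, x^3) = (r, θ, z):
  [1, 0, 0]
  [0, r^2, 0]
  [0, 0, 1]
Using Γ^k_{ij} = (1/2) g^{km} (∂_i g_{mj} + ∂_j g_{mi} - ∂_m g_{ij}); the metric is diagonal, so only the m = k term contributes.
Non-zero symbols (using the symmetry Γ^k_{ij} = Γ^k_{ji}):
Γ^r_{θ θ} = (1/2) g^{rr} (∂_θ g_{rθ} + ∂_θ g_{rθ} - ∂_r g_{θθ}) = (1/2)(1)((0) + (0) - (2*r)) = -r
Γ^θ_{r θ} = (1/2) g^{θθ} (∂_r g_{θθ} + ∂_θ g_{θr} - ∂_θ g_{rθ}) = (1/2)(1/r^2)((2*r) + (0) - (0)) = 1/r
All other Christoffel symbols are zero.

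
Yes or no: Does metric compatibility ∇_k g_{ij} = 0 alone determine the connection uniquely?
One also needs vanishing torsion; metric compatibility plus torsion-freeness singles out the Levi-Civita connection.
No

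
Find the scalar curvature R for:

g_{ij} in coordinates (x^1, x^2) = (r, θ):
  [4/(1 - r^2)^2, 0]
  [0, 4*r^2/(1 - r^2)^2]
Non-zero Christoffel symbols (Γ^k_{ij} = Γ^k_{ji}):
Γ^r_{r r} = 2*r/(1 - r^2)
Γ^r_{θ θ} = (r^3 + r)/(r^2 - 1)
Γ^θ_{r θ} = (-r^2 - 1)/(r^3 - r)
Ricci tensor (R_{ij} = R^k_{ikj}): R_{rr} = -4/(r^2 - 1)^2, R_{rθ} = 0, R_{θθ} = -4*r^2/(r^2 - 1)^2
Inverse metric: g^{rr} = (1 - r^2)^2/4, g^{θθ} = (1 - r^2)^2/(4*r^2)
R = g^{ij} R_{ij} = ((1 - r^2)^2/4)(-4/(r^2 - 1)^2) + ((1 - r^2)^2/(4*r^2))(-4*r^2/(r^2 - 1)^2) = -2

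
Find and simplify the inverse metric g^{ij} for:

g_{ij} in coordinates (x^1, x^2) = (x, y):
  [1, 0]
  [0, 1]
The metric is diagonal, so g^{ij} is diagonal with entries 1/g_{ii}: diag(1, 1).
g^{ij}:
  [1, 0]
  [0, 1]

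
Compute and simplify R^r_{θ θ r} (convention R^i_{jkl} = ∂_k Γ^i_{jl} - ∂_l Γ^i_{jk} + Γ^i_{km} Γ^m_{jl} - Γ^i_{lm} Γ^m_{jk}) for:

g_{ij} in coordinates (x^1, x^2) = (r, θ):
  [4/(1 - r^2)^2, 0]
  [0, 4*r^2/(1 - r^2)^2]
Non-zero Christoffel symbols (Γ^k_{ij} = Γ^k_{ji}):
Γ^r_{r r} = 2*r/(1 - r^2)
Γ^r_{θ θ} = (r^3 + r)/(r^2 - 1)
Γ^θ_{r θ} = (-r^2 - 1)/(r^3 - r)
R^r_{θ θ r} = ∂_θ Γ^r_{θ r} - ∂_r Γ^r_{θ θ} + Γ^r_{θ m} Γ^m_{θ r} - Γ^r_{r m} Γ^m_{θ θ}
  = (0) - ((r^4 - 4*r^2 - 1)/(r^2 - 1)^2) + (-(r^2 + 1)^2/(r^2 - 1)^2) - (-2*r^2*(r^2 + 1)/(r^2 - 1)^2) = 4*r^2/(r^2 - 1)^2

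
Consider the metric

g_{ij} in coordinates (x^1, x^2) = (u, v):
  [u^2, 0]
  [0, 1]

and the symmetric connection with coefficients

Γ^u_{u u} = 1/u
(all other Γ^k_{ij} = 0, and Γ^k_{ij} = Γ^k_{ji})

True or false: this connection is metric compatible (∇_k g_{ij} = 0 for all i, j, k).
Using ∇_k g_{ij} = ∂_k g_{ij} - Γ^m_{ki} g_{mj} - Γ^m_{kj} g_{im}:
e.g. ∇_u g_{uu} = (2*u) - (u) - (u) = 0
Every component ∇_k g_{ij} vanishes: the connection is metric compatible.
True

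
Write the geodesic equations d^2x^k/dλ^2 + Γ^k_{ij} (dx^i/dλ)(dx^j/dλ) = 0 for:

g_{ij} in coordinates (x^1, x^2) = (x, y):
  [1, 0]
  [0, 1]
Geodesic equation: d^2x^k/dλ^2 + Γ^k_{ij} (dx^i/dλ)(dx^j/dλ) = 0.
All Christoffel symbols vanish, so the geodesics are straight lines:
d^2x/dλ^2 = 0
d^2y/dλ^2 = 0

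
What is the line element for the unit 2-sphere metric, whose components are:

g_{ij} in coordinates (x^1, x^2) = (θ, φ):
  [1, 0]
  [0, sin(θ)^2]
ds^2 = g_{ij} dx^i dx^j; only the non-zero components contribute.
ds^2 = dθ^2 + sin(θ)^2 dφ^2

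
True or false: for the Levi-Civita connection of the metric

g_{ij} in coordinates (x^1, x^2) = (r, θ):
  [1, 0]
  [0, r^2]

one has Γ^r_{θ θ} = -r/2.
Γ^r_{θ θ} = (1/2) g^{rr} (∂_θ g_{rθ} + ∂_θ g_{rθ} - ∂_r g_{θθ}) = (1/2)(1)((0) + (0) - (2*r)) = -r
This differs from the proposed value -r/2.
False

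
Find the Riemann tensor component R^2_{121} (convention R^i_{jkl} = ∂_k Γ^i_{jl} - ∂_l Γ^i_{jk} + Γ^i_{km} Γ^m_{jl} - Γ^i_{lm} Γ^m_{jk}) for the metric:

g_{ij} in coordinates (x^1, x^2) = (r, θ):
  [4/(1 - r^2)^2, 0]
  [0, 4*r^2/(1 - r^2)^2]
Non-zero Christoffel symbols (Γ^k_{ij} = Γ^k_{ji}):
Γ^r_{r r} = 2*r/(1 - r^2)
Γ^r_{θ θ} = (r^3 + r)/(r^2 - 1)
Γ^θ_{r θ} = (-r^2 - 1)/(r^3 - r)
R^θ_{r θ r} = ∂_θ Γ^θ_{r r} - ∂_r Γ^θ_{r θ} + Γ^θ_{θ m} Γ^m_{r r} - Γ^θ_{r m} Γ^m_{r θ}
  = (0) - ((r^4 + 4*r^2 - 1)/(r^3 - r)^2) + (2*(r^2 + 1)/(r^2 - 1)^2) - ((r^2 + 1)^2/(r^3 - r)^2) = -4/(r^2 - 1)^2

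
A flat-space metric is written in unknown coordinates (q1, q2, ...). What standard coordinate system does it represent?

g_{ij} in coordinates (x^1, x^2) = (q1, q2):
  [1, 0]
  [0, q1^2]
The line element ds^2 = dq1^2 + q1^2 dq2^2 is dr^2 + r^2 dθ^2 with q1 = r, q2 = θ.
polar coordinates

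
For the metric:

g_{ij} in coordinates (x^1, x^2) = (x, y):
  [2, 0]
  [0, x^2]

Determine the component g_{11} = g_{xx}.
With x^1 = x, x^2 = y, g_{11} = g_{xx} is the row-1, column-1 entry of the matrix.
g_{11} = 2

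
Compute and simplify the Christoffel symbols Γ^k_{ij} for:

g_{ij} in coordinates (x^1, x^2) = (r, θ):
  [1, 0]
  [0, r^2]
Using Γ^k_{ij} = (1/2) g^{km} (∂_i g_{mj} + ∂_j g_{mi} - ∂_m g_{ij}); the metric is diagonal, so only the m = k term contributes.
Non-zero symbols (using the symmetry Γ^k_{ij} = Γ^k_{ji}):
Γ^r_{θ θ} = (1/2) g^{rr} (∂_θ g_{rθ} + ∂_θ g_{rθ} - ∂_r g_{θθ}) = (1/2)(1)((0) + (0) - (2*r)) = -r
Γ^θ_{r θ} = (1/2) g^{θθ} (∂_r g_{θθ} + ∂_θ g_{θr} - ∂_θ g_{rθ}) = (1/2)(1/r^2)((2*r) + (0) - (0)) = 1/r
All other Christoffel symbols are zero.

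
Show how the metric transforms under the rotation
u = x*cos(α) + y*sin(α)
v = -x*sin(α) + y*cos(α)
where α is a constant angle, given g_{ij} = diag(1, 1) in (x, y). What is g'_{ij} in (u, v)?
Invert the transformation: x = u*cos(α) - v*sin(α), y = u*sin(α) + v*cos(α)
g'_{ij} = (∂x^k/∂x'^i)(∂x^l/∂x'^j) g_{kl}; with g_{kl} = δ_{kl} this is Σ_k (∂x^k/∂x'^i)(∂x^k/∂x'^j).
Jacobian: ∂x/∂u = cos(α), ∂x/∂v = -sin(α), ∂y/∂u = sin(α), ∂y/∂v = cos(α)
g'_{uu} = (cos(α))(cos(α)) + (sin(α))(sin(α)) = 1
g'_{uv} = (cos(α))(-sin(α)) + (sin(α))(cos(α)) = 0
g'_{vv} = (-sin(α))(-sin(α)) + (cos(α))(cos(α)) = 1
g'_{ij} = diag(1, 1)
The Euclidean metric is invariant under rotations.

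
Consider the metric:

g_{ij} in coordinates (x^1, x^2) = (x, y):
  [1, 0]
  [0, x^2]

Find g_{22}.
With x^1 = x, x^2 = y, g_{22} = g_{yy} is the row-2, column-2 entry of the matrix.
g_{22} = x^2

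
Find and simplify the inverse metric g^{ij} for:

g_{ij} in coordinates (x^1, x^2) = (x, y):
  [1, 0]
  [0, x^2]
The metric is diagonal, so g^{ij} is diagonal with entries 1/g_{ii}: diag(1, 1/(x^2)).
g^{ij}:
  [1, 0]
  [0, 1/x^2]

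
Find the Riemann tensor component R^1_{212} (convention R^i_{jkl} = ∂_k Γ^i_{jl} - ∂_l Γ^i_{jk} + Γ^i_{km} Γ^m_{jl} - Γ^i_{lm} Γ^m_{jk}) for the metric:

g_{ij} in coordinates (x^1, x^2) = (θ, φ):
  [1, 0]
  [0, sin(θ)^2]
Non-zero Christoffel symbols (Γ^k_{ij} = Γ^k_{ji}):
Γ^θ_{φ φ} = -sin(2*θ)/2
Γ^φ_{θ φ} = 1/tan(θ)
R^θ_{φ θ φ} = ∂_θ Γ^θ_{φ φ} - ∂_φ Γ^θ_{φ θ} + Γ^θ_{θ m} Γ^m_{φ φ} - Γ^θ_{φ m} Γ^m_{φ θ}
  = (-cos(2*θ)) - (0) + (0) - (-cos(θ)^2) = sin(θ)^2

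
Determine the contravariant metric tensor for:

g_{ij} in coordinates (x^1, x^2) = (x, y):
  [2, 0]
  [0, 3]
The metric is diagonal, so g^{ij} is diagonal with entries 1/g_{ii}: diag(1/2, 1/3).
g^{ij}:
  [1/2, 0]
  [0, 1/3]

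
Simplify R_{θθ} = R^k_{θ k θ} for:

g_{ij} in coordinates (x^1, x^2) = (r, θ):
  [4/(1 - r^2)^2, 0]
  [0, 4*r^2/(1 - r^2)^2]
Non-zero Christoffel symbols (Γ^k_{ij} = Γ^k_{ji}):
Γ^r_{r r} = 2*r/(1 - r^2)
Γ^r_{θ θ} = (r^3 + r)/(r^2 - 1)
Γ^θ_{r θ} = (-r^2 - 1)/(r^3 - r)
R^r_{θ r θ} = ∂_r Γ^r_{θ θ} - ∂_θ Γ^r_{θ r} + Γ^r_{r m} Γ^m_{θ θ} - Γ^r_{θ m} Γ^m_{θ r}
  = ((r^4 - 4*r^2 - 1)/(r^2 - 1)^2) - (0) + (-2*r^2*(r^2 + 1)/(r^2 - 1)^2) - (-(r^2 + 1)^2/(r^2 - 1)^2) = -4*r^2/(r^2 - 1)^2
R^θ_{θ θ θ} = 0 (a repeated index in an antisymmetric pair)
R_{θθ} = R^r_{θ r θ} + R^θ_{θ θ θ} = (-4*r^2/(r^2 - 1)^2) + (0) = -4*r^2/(r^2 - 1)^2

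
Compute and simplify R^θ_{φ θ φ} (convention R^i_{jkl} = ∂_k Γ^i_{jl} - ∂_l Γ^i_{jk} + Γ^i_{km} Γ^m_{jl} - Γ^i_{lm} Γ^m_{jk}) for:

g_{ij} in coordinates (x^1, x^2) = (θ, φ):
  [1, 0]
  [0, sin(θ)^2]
Non-zero Christoffel symbols (Γ^k_{ij} = Γ^k_{ji}):
Γ^θ_{φ φ} = -sin(2*θ)/2
Γ^φ_{θ φ} = 1/tan(θ)
R^θ_{φ θ φ} = ∂_θ Γ^θ_{φ φ} - ∂_φ Γ^θ_{φ θ} + Γ^θ_{θ m} Γ^m_{φ φ} - Γ^θ_{φ m} Γ^m_{φ θ}
  = (-cos(2*θ)) - (0) + (0) - (-cos(θ)^2) = sin(θ)^2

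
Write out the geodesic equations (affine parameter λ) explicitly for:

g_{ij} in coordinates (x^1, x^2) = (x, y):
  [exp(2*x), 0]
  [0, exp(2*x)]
Geodesic equation: d^2x^k/dλ^2 + Γ^k_{ij} (dx^i/dλ)(dx^j/dλ) = 0.
Non-zero Christoffel symbols:
Γ^x_{x x} = 1
Γ^x_{y y} = -1
Γ^y_{x y} = 1
Substituting (the symmetric pair Γ^k_{ij}, Γ^k_{ji} combines into a factor 2):
d^2x/dλ^2 + (dx/dλ)^2 - (dy/dλ)^2 = 0
d^2y/dλ^2 + 2 (dx/dλ)(dy/dλ) = 0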